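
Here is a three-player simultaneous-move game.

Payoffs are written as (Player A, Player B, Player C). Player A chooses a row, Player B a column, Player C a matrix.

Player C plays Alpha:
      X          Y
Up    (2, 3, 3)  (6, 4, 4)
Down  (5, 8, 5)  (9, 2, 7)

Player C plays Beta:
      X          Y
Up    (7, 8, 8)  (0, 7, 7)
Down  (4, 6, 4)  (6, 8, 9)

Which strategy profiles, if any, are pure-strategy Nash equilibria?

For each strategy profile, look for a profitable unilateral deviation.
(Up, X, Alpha): Player A can switch to Down (2 → 5). Not NE.
(Up, X, Beta): Player A gets 7, best alternative 4; Player B gets 8, best alternative 7; Player C gets 8, best alternative 3. No profitable deviation — NE.
(Up, Y, Alpha): Player A can switch to Down (6 → 9). Not NE.
(Up, Y, Beta): Player A can switch to Down (0 → 6). Not NE.
(Down, X, Alpha): Player A gets 5, best alternative 2; Player B gets 8, best alternative 2; Player C gets 5, best alternative 4. No profitable deviation — NE.
(Down, X, Beta): Player A can switch to Up (4 → 7). Not NE.
(Down, Y, Alpha): Player B can switch to X (2 → 8). Not NE.
(Down, Y, Beta): Player A gets 6, best alternative 0; Player B gets 8, best alternative 6; Player C gets 9, best alternative 7. No profitable deviation — NE.

Pure-strategy Nash equilibria: (Up, X, Beta) and (Down, X, Alpha) and (Down, Y, Beta)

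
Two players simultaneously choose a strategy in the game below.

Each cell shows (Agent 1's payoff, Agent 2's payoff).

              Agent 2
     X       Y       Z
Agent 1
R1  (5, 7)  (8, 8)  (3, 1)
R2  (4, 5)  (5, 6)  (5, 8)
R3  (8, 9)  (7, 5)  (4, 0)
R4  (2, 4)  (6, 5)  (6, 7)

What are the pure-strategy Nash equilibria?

The pure Nash equilibria are (R1, Y), (R3, X), (R4, Z).

For each player, find the best response to each opponent profile; mutual best responses are the pure NE.
Agent 1 against X: payoffs 5, 4, 8, 2 → best response R3.
Agent 1 against Y: payoffs 8, 5, 7, 6 → best response R1.
Agent 1 against Z: payoffs 3, 5, 4, 6 → best response R4.
Agent 2 against R1: payoffs 7, 8, 1 → best response Y.
Agent 2 against R2: payoffs 5, 6, 8 → best response Z.
Agent 2 against R3: payoffs 9, 5, 0 → best response X.
Agent 2 against R4: payoffs 4, 5, 7 → best response Z.
Mutual best responses: (R1, Y); (R3, X); (R4, Z).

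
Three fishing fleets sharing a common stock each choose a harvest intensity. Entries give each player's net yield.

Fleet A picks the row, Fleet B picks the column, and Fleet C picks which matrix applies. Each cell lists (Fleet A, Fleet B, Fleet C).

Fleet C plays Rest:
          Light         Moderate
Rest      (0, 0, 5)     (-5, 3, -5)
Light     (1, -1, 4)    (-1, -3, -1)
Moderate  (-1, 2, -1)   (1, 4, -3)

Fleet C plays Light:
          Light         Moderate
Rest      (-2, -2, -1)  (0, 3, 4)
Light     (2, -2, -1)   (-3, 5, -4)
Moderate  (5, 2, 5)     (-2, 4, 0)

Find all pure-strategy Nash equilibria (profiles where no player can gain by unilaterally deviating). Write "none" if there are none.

The pure Nash equilibria are (Rest, Moderate, Light); (Light, Light, Rest).

For each player, find the best response to each opponent profile; mutual best responses are the pure NE.
Fleet A against (Light, Rest): payoffs 0, 1, -1 → best response Light.
Fleet A against (Light, Light): payoffs -2, 2, 5 → best response Moderate.
Fleet A against (Moderate, Rest): payoffs -5, -1, 1 → best response Moderate.
Fleet A against (Moderate, Light): payoffs 0, -3, -2 → best response Rest.
Fleet B against (Rest, Rest): payoffs 0, 3 → best response Moderate.
Fleet B against (Rest, Light): payoffs -2, 3 → best response Moderate.
Fleet B against (Light, Rest): payoffs -1, -3 → best response Light.
Fleet B against (Light, Light): payoffs -2, 5 → best response Moderate.
Fleet B against (Moderate, Rest): payoffs 2, 4 → best response Moderate.
Fleet B against (Moderate, Light): payoffs 2, 4 → best response Moderate.
Fleet C against (Rest, Light): payoffs 5, -1 → best response Rest.
Fleet C against (Rest, Moderate): payoffs -5, 4 → best response Light.
Fleet C against (Light, Light): payoffs 4, -1 → best response Rest.
Fleet C against (Light, Moderate): payoffs -1, -4 → best response Rest.
Fleet C against (Moderate, Light): payoffs -1, 5 → best response Light.
Fleet C against (Moderate, Moderate): payoffs -3, 0 → best response Light.
Mutual best responses: (Rest, Moderate, Light); (Light, Light, Rest).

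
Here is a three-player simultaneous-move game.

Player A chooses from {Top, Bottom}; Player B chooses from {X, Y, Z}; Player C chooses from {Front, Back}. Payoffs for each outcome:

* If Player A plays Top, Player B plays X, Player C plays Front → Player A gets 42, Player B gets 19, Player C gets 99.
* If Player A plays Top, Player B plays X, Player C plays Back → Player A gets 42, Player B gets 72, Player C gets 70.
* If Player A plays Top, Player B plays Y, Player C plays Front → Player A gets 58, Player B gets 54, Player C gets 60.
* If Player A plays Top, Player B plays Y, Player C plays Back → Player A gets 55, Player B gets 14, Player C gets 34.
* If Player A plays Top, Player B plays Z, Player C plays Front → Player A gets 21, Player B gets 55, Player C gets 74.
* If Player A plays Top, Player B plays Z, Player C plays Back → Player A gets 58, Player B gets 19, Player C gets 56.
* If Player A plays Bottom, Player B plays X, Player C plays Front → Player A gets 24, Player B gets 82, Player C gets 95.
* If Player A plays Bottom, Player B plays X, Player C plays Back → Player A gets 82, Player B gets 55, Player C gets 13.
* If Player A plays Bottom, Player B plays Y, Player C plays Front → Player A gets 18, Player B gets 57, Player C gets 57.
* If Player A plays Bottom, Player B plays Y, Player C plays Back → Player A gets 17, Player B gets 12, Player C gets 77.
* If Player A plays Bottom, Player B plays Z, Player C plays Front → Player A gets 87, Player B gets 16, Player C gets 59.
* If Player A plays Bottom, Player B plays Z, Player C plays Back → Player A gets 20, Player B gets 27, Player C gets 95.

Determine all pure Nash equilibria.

For each player, find the best response to each opponent profile; mutual best responses are the pure NE.
Player A against (X, Front): payoffs 42, 24 → best response Top.
Player A against (X, Back): payoffs 42, 82 → best response Bottom.
Player A against (Y, Front): payoffs 58, 18 → best response Top.
Player A against (Y, Back): payoffs 55, 17 → best response Top.
Player A against (Z, Front): payoffs 21, 87 → best response Bottom.
Player A against (Z, Back): payoffs 58, 20 → best response Top.
Player B against (Top, Front): payoffs 19, 54, 55 → best response Z.
Player B against (Top, Back): payoffs 72, 14, 19 → best response X.
Player B against (Bottom, Front): payoffs 82, 57, 16 → best response X.
Player B against (Bottom, Back): payoffs 55, 12, 27 → best response X.
Player C against (Top, X): payoffs 99, 70 → best response Front.
Player C against (Top, Y): payoffs 60, 34 → best response Front.
Player C against (Top, Z): payoffs 74, 56 → best response Front.
Player C against (Bottom, X): payoffs 95, 13 → best response Front.
Player C against (Bottom, Y): payoffs 57, 77 → best response Back.
Player C against (Bottom, Z): payoffs 59, 95 → best response Back.
No profile is a mutual best response for all players.

No pure-strategy Nash equilibrium.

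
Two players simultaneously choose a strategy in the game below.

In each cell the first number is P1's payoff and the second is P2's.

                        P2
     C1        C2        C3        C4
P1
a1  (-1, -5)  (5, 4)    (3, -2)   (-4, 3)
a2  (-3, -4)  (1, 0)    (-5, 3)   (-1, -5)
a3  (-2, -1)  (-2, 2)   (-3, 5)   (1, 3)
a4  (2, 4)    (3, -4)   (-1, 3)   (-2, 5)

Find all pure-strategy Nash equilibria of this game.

P1 against C1: payoffs -1, -3, -2, 2 → best response a4.
P1 against C2: payoffs 5, 1, -2, 3 → best response a1.
P1 against C3: payoffs 3, -5, -3, -1 → best response a1.
P1 against C4: payoffs -4, -1, 1, -2 → best response a3.
P2 against a1: payoffs -5, 4, -2, 3 → best response C2.
P2 against a2: payoffs -4, 0, 3, -5 → best response C3.
P2 against a3: payoffs -1, 2, 5, 3 → best response C3.
P2 against a4: payoffs 4, -4, 3, 5 → best response C4.
Mutual best responses: (a1, C2).

Pure NE: (a1, C2)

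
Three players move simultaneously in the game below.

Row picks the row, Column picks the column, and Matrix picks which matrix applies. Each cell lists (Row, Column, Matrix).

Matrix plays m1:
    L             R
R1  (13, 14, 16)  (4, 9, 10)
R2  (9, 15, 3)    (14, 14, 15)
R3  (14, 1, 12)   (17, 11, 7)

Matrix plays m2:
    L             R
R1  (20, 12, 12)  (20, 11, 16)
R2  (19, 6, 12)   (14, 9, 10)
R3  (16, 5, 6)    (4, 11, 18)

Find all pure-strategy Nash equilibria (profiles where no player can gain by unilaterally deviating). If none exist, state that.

none

Check each profile: it is a Nash equilibrium iff no player can strictly gain by switching unilaterally.
(R1, L, m1): Row can switch to R3 (13 → 14). Not NE.
(R1, L, m2): Matrix can switch to m1 (12 → 16). Not NE.
(R1, R, m1): Row can switch to R2 (4 → 14). Not NE.
(R1, R, m2): Column can switch to L (11 → 12). Not NE.
(R2, L, m1): Row can switch to R1 (9 → 13). Not NE.
(R2, L, m2): Row can switch to R1 (19 → 20). Not NE.
(R2, R, m1): Row can switch to R3 (14 → 17). Not NE.
(R2, R, m2): Row can switch to R1 (14 → 20). Not NE.
(R3, L, m1): Column can switch to R (1 → 11). Not NE.
(R3, L, m2): Row can switch to R1 (16 → 20). Not NE.
(The remaining 2 profiles each have a profitable deviation by the same check.)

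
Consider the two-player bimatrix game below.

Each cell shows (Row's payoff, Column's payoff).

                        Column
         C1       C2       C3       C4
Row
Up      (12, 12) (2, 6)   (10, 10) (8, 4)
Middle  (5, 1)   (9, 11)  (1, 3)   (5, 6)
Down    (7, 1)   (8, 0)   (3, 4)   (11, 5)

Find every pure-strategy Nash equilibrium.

Mark each player's best response to every combination of opponents' strategies; a profile where every player is best-responding is a pure Nash equilibrium.
Row against C1: payoffs 12, 5, 7 → best response Up.
Row against C2: payoffs 2, 9, 8 → best response Middle.
Row against C3: payoffs 10, 1, 3 → best response Up.
Row against C4: payoffs 8, 5, 11 → best response Down.
Column against Up: payoffs 12, 6, 10, 4 → best response C1.
Column against Middle: payoffs 1, 11, 3, 6 → best response C2.
Column against Down: payoffs 1, 0, 4, 5 → best response C4.
Mutual best responses: (Up, C1); (Middle, C2); (Down, C4).

The pure Nash equilibria are (Up, C1); (Middle, C2); (Down, C4).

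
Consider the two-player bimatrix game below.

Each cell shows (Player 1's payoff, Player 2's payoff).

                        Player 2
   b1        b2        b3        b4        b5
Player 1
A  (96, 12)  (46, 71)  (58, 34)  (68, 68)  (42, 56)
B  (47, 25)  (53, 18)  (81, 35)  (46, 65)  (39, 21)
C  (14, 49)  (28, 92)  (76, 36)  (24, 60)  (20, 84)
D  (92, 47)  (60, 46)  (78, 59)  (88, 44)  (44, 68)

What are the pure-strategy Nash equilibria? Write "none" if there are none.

Pure NE: (D, b5)

For each strategy profile, look for a profitable unilateral deviation.
(A, b1): Player 2 can switch to b2 (12 → 71). Not NE.
(A, b2): Player 1 can switch to B (46 → 53). Not NE.
(A, b3): Player 1 can switch to B (58 → 81). Not NE.
(A, b4): Player 1 can switch to D (68 → 88). Not NE.
(A, b5): Player 1 can switch to D (42 → 44). Not NE.
(B, b1): Player 1 can switch to A (47 → 96). Not NE.
(B, b2): Player 1 can switch to D (53 → 60). Not NE.
(B, b3): Player 2 can switch to b4 (35 → 65). Not NE.
(B, b4): Player 1 can switch to A (46 → 68). Not NE.
(B, b5): Player 1 can switch to A (39 → 42). Not NE.
(D, b5): Player 1 gets 44, best alternative 42; Player 2 gets 68, best alternative 59. No profitable deviation — NE.
(The remaining 9 profiles each have a profitable deviation by the same check.)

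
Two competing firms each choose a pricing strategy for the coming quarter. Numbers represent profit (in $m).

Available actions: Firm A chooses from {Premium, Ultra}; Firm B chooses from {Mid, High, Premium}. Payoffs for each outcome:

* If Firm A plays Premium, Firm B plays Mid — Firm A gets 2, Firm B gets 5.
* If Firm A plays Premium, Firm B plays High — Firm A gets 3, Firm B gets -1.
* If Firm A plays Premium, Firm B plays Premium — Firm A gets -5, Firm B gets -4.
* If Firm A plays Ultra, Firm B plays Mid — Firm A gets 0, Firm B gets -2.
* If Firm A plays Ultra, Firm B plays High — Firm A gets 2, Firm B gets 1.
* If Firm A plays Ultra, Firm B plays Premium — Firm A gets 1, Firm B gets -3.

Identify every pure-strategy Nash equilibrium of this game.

(Premium, Mid): Firm A gets 2, best alternative 0; Firm B gets 5, best alternative -1. No profitable deviation — NE.
(Premium, High): Firm B can switch to Mid (-1 → 5). Not NE.
(Premium, Premium): Firm A can switch to Ultra (-5 → 1). Not NE.
(Ultra, Mid): Firm A can switch to Premium (0 → 2). Not NE.
(Ultra, High): Firm A can switch to Premium (2 → 3). Not NE.
(Ultra, Premium): Firm B can switch to Mid (-3 → -2). Not NE.

The unique pure-strategy Nash equilibrium is (Premium, Mid).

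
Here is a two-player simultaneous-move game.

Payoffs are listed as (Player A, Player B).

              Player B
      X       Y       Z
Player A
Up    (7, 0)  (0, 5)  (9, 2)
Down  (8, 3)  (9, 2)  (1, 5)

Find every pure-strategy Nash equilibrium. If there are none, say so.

This game has no pure Nash equilibrium.

(Up, X): Player A can switch to Down (7 → 8). Not NE.
(Up, Y): Player A can switch to Down (0 → 9). Not NE.
(Up, Z): Player B can switch to Y (2 → 5). Not NE.
(Down, X): Player B can switch to Z (3 → 5). Not NE.
(Down, Y): Player B can switch to X (2 → 3). Not NE.
(Down, Z): Player A can switch to Up (1 → 9). Not NE.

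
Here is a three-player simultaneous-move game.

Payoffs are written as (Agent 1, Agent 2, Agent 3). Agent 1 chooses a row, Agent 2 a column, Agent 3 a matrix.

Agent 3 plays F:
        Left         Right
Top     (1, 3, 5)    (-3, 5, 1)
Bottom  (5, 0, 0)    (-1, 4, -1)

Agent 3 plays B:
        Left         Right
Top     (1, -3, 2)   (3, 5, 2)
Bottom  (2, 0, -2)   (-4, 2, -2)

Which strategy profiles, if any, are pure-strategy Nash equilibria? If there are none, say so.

(Top, Left, F): Agent 1 can switch to Bottom (1 → 5). Not NE.
(Top, Left, B): Agent 1 can switch to Bottom (1 → 2). Not NE.
(Top, Right, F): Agent 1 can switch to Bottom (-3 → -1). Not NE.
(Top, Right, B): Agent 1 gets 3, best alternative -4; Agent 2 gets 5, best alternative -3; Agent 3 gets 2, best alternative 1. No profitable deviation — NE.
(Bottom, Left, F): Agent 2 can switch to Right (0 → 4). Not NE.
(Bottom, Left, B): Agent 2 can switch to Right (0 → 2). Not NE.
(Bottom, Right, F): Agent 1 gets -1, best alternative -3; Agent 2 gets 4, best alternative 0; Agent 3 gets -1, best alternative -2. No profitable deviation — NE.
(Bottom, Right, B): Agent 1 can switch to Top (-4 → 3). Not NE.

The pure Nash equilibria are (Top, Right, B), (Bottom, Right, F).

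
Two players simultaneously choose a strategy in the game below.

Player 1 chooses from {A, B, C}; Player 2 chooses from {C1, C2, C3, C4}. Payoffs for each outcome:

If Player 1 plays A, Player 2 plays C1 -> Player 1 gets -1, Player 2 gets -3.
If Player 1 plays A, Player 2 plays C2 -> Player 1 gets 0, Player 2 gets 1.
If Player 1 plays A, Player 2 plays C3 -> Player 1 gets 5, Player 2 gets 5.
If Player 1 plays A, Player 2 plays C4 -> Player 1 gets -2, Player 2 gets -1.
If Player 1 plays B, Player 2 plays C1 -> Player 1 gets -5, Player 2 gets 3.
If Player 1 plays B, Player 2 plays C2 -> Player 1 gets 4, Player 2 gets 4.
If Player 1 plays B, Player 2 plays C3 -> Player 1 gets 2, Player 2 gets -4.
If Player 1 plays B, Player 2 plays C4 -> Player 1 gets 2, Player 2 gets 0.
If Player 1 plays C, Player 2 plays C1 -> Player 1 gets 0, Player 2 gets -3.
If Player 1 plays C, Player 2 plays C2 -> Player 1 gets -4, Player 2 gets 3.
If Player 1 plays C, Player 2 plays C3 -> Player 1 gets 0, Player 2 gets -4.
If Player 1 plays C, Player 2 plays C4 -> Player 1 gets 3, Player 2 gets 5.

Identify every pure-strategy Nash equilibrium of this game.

The pure Nash equilibria are (A, C3) and (B, C2) and (C, C4).

Player 1 against C1: payoffs -1, -5, 0 → best response C.
Player 1 against C2: payoffs 0, 4, -4 → best response B.
Player 1 against C3: payoffs 5, 2, 0 → best response A.
Player 1 against C4: payoffs -2, 2, 3 → best response C.
Player 2 against A: payoffs -3, 1, 5, -1 → best response C3.
Player 2 against B: payoffs 3, 4, -4, 0 → best response C2.
Player 2 against C: payoffs -3, 3, -4, 5 → best response C4.
Mutual best responses: (A, C3); (B, C2); (C, C4).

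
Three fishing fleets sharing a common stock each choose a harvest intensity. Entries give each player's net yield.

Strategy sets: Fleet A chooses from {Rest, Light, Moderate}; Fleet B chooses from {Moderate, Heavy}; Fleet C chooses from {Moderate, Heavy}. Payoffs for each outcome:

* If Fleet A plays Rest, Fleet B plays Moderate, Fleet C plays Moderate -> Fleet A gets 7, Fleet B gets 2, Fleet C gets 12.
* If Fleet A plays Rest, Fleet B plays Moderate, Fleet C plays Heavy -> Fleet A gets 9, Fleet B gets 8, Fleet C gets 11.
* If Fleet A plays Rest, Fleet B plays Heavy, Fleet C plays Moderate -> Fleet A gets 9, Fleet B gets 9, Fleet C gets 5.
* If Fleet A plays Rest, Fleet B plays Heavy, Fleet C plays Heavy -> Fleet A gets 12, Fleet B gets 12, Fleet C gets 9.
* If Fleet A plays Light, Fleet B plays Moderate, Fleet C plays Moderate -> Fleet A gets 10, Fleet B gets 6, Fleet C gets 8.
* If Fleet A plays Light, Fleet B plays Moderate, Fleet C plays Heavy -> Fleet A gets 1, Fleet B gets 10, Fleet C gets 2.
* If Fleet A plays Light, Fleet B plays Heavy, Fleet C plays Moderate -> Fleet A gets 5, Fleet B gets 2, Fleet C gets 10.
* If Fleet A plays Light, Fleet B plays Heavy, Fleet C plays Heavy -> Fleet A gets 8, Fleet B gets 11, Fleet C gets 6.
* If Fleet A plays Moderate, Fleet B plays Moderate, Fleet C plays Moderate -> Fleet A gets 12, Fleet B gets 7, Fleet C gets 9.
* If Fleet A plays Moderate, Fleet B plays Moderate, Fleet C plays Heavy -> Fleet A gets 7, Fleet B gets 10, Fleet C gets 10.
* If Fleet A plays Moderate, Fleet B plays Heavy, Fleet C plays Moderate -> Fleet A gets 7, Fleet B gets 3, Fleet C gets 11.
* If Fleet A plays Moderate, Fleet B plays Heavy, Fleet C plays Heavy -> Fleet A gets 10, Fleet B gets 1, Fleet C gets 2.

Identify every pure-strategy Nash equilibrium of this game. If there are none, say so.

(Rest, Moderate, Moderate): Fleet A can switch to Light (7 → 10). Not NE.
(Rest, Moderate, Heavy): Fleet B can switch to Heavy (8 → 12). Not NE.
(Rest, Heavy, Moderate): Fleet C can switch to Heavy (5 → 9). Not NE.
(Rest, Heavy, Heavy): Fleet A gets 12, best alternative 10; Fleet B gets 12, best alternative 8; Fleet C gets 9, best alternative 5. No profitable deviation — NE.
(Light, Moderate, Moderate): Fleet A can switch to Moderate (10 → 12). Not NE.
(Light, Moderate, Heavy): Fleet A can switch to Rest (1 → 9). Not NE.
(Light, Heavy, Moderate): Fleet A can switch to Rest (5 → 9). Not NE.
(Light, Heavy, Heavy): Fleet A can switch to Rest (8 → 12). Not NE.
(Moderate, Moderate, Moderate): Fleet C can switch to Heavy (9 → 10). Not NE.
(Moderate, Moderate, Heavy): Fleet A can switch to Rest (7 → 9). Not NE.
(Moderate, Heavy, Moderate): Fleet A can switch to Rest (7 → 9). Not NE.
(Moderate, Heavy, Heavy): Fleet A can switch to Rest (10 → 12). Not NE.

Pure NE: (Rest, Heavy, Heavy)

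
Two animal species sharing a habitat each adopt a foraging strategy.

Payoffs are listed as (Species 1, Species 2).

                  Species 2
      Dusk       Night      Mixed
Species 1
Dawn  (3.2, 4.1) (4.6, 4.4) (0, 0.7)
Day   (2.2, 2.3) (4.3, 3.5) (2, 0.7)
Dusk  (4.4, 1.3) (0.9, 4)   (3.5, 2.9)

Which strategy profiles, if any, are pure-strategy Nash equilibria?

(Dawn, Dusk): Species 1 can switch to Dusk (3.2 → 4.4). Not NE.
(Dawn, Night): Species 1 gets 4.6, best alternative 4.3; Species 2 gets 4.4, best alternative 4.1. No profitable deviation — NE.
(Dawn, Mixed): Species 1 can switch to Day (0 → 2). Not NE.
(Day, Dusk): Species 1 can switch to Dawn (2.2 → 3.2). Not NE.
(Day, Night): Species 1 can switch to Dawn (4.3 → 4.6). Not NE.
(Day, Mixed): Species 1 can switch to Dusk (2 → 3.5). Not NE.
(Dusk, Dusk): Species 2 can switch to Night (1.3 → 4). Not NE.
(Dusk, Night): Species 1 can switch to Dawn (0.9 → 4.6). Not NE.
(Dusk, Mixed): Species 2 can switch to Night (2.9 → 4). Not NE.

(Dawn, Night)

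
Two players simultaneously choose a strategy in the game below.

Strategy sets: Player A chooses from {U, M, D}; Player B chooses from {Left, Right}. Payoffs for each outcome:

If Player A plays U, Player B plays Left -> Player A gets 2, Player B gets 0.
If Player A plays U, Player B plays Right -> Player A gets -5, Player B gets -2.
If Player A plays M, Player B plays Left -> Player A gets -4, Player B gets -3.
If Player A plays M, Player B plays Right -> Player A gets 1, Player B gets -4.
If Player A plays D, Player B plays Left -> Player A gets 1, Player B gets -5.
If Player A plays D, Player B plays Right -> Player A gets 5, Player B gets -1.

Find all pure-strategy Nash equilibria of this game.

(U, Left): Player A gets 2, best alternative 1; Player B gets 0, best alternative -2. No profitable deviation — NE.
(U, Right): Player A can switch to M (-5 → 1). Not NE.
(M, Left): Player A can switch to U (-4 → 2). Not NE.
(M, Right): Player A can switch to D (1 → 5). Not NE.
(D, Left): Player A can switch to U (1 → 2). Not NE.
(D, Right): Player A gets 5, best alternative 1; Player B gets -1, best alternative -5. No profitable deviation — NE.

Pure-strategy Nash equilibria: (U, Left); (D, Right)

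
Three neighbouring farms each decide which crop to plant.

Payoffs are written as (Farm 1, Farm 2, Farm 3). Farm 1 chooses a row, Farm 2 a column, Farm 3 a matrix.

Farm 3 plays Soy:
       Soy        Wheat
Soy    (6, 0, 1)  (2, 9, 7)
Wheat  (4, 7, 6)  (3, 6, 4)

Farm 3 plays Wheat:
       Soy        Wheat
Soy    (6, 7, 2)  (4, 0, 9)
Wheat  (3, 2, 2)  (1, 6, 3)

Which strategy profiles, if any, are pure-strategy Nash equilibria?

Pure NE: (Soy, Soy, Wheat)

Mark each player's best response to every combination of opponents' strategies; a profile where every player is best-responding is a pure Nash equilibrium.
Farm 1 against (Soy, Soy): payoffs 6, 4 → best response Soy.
Farm 1 against (Soy, Wheat): payoffs 6, 3 → best response Soy.
Farm 1 against (Wheat, Soy): payoffs 2, 3 → best response Wheat.
Farm 1 against (Wheat, Wheat): payoffs 4, 1 → best response Soy.
Farm 2 against (Soy, Soy): payoffs 0, 9 → best response Wheat.
Farm 2 against (Soy, Wheat): payoffs 7, 0 → best response Soy.
Farm 2 against (Wheat, Soy): payoffs 7, 6 → best response Soy.
Farm 2 against (Wheat, Wheat): payoffs 2, 6 → best response Wheat.
Farm 3 against (Soy, Soy): payoffs 1, 2 → best response Wheat.
Farm 3 against (Soy, Wheat): payoffs 7, 9 → best response Wheat.
Farm 3 against (Wheat, Soy): payoffs 6, 2 → best response Soy.
Farm 3 against (Wheat, Wheat): payoffs 4, 3 → best response Soy.
Mutual best responses: (Soy, Soy, Wheat).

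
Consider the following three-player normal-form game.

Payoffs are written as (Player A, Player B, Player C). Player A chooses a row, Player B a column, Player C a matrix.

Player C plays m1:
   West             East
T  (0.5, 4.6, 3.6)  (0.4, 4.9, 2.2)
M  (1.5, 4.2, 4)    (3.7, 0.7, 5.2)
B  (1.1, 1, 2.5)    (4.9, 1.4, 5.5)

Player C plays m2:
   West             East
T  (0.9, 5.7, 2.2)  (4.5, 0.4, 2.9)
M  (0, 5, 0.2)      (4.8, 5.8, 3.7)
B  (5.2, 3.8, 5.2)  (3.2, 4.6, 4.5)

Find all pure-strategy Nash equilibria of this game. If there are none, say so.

(T, West, m1): Player A can switch to M (0.5 → 1.5). Not NE.
(T, West, m2): Player A can switch to B (0.9 → 5.2). Not NE.
(T, East, m1): Player A can switch to M (0.4 → 3.7). Not NE.
(T, East, m2): Player A can switch to M (4.5 → 4.8). Not NE.
(M, West, m1): Player A gets 1.5, best alternative 1.1; Player B gets 4.2, best alternative 0.7; Player C gets 4, best alternative 0.2. No profitable deviation — NE.
(M, West, m2): Player A can switch to T (0 → 0.9). Not NE.
(M, East, m1): Player A can switch to B (3.7 → 4.9). Not NE.
(B, East, m1): Player A gets 4.9, best alternative 3.7; Player B gets 1.4, best alternative 1; Player C gets 5.5, best alternative 4.5. No profitable deviation — NE.
(The remaining 4 profiles each have a profitable deviation by the same check.)

(M, West, m1), (B, East, m1)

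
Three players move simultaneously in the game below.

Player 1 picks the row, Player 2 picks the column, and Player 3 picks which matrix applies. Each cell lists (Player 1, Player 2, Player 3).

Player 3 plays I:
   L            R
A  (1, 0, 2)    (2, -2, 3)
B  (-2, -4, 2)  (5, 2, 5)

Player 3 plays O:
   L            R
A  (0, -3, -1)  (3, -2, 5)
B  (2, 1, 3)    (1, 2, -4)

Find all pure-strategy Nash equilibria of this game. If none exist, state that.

Mark each player's best response to every combination of opponents' strategies; a profile where every player is best-responding is a pure Nash equilibrium.
Player 1 against (L, I): payoffs 1, -2 → best response A.
Player 1 against (L, O): payoffs 0, 2 → best response B.
Player 1 against (R, I): payoffs 2, 5 → best response B.
Player 1 against (R, O): payoffs 3, 1 → best response A.
Player 2 against (A, I): payoffs 0, -2 → best response L.
Player 2 against (A, O): payoffs -3, -2 → best response R.
Player 2 against (B, I): payoffs -4, 2 → best response R.
Player 2 against (B, O): payoffs 1, 2 → best response R.
Player 3 against (A, L): payoffs 2, -1 → best response I.
Player 3 against (A, R): payoffs 3, 5 → best response O.
Player 3 against (B, L): payoffs 2, 3 → best response O.
Player 3 against (B, R): payoffs 5, -4 → best response I.
Mutual best responses: (A, L, I); (A, R, O); (B, R, I).

(A, L, I); (A, R, O); (B, R, I)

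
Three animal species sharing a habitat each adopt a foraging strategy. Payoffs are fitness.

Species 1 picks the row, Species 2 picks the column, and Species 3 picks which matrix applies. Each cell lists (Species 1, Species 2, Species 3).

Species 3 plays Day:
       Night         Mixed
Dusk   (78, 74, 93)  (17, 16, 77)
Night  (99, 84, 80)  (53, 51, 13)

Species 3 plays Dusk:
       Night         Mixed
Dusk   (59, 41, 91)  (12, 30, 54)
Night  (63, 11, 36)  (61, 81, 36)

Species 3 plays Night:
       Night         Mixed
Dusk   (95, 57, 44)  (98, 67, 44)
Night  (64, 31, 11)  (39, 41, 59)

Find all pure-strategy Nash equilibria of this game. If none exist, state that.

(Night, Night, Day)

For each player, find the best response to each opponent profile; mutual best responses are the pure NE.
Species 1 against (Night, Day): payoffs 78, 99 → best response Night.
Species 1 against (Night, Dusk): payoffs 59, 63 → best response Night.
Species 1 against (Night, Night): payoffs 95, 64 → best response Dusk.
Species 1 against (Mixed, Day): payoffs 17, 53 → best response Night.
Species 1 against (Mixed, Dusk): payoffs 12, 61 → best response Night.
Species 1 against (Mixed, Night): payoffs 98, 39 → best response Dusk.
Species 2 against (Dusk, Day): payoffs 74, 16 → best response Night.
Species 2 against (Dusk, Dusk): payoffs 41, 30 → best response Night.
Species 2 against (Dusk, Night): payoffs 57, 67 → best response Mixed.
Species 2 against (Night, Day): payoffs 84, 51 → best response Night.
Species 2 against (Night, Dusk): payoffs 11, 81 → best response Mixed.
Species 2 against (Night, Night): payoffs 31, 41 → best response Mixed.
Species 3 against (Dusk, Night): payoffs 93, 91, 44 → best response Day.
Species 3 against (Dusk, Mixed): payoffs 77, 54, 44 → best response Day.
Species 3 against (Night, Night): payoffs 80, 36, 11 → best response Day.
Species 3 against (Night, Mixed): payoffs 13, 36, 59 → best response Night.
Mutual best responses: (Night, Night, Day).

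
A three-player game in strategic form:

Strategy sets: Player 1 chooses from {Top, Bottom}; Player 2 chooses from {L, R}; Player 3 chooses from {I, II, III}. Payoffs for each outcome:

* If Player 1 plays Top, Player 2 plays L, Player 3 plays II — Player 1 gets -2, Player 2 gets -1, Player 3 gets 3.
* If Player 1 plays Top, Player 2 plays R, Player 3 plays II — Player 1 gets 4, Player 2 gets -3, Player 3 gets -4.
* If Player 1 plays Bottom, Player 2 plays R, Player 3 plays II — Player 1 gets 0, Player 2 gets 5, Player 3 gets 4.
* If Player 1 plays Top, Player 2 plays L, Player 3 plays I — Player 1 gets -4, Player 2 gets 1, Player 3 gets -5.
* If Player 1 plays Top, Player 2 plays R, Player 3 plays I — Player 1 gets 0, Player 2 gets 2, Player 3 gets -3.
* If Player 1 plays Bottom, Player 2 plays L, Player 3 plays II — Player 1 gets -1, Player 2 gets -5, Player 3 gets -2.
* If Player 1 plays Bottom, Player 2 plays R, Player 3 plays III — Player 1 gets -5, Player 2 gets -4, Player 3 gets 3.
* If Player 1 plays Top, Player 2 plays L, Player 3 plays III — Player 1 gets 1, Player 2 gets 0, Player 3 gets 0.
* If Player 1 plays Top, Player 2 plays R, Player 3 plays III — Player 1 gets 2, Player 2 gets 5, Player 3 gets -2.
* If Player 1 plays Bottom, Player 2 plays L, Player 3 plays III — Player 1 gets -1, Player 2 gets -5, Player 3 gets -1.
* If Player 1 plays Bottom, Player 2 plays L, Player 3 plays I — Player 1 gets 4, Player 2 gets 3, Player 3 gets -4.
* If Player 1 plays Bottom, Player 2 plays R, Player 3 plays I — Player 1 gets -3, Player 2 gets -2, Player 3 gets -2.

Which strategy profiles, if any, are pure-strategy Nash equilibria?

For each player, find the best response to each opponent profile; mutual best responses are the pure NE.
Player 1 against (L, I): payoffs -4, 4 → best response Bottom.
Player 1 against (L, II): payoffs -2, -1 → best response Bottom.
Player 1 against (L, III): payoffs 1, -1 → best response Top.
Player 1 against (R, I): payoffs 0, -3 → best response Top.
Player 1 against (R, II): payoffs 4, 0 → best response Top.
Player 1 against (R, III): payoffs 2, -5 → best response Top.
Player 2 against (Top, I): payoffs 1, 2 → best response R.
Player 2 against (Top, II): payoffs -1, -3 → best response L.
Player 2 against (Top, III): payoffs 0, 5 → best response R.
Player 2 against (Bottom, I): payoffs 3, -2 → best response L.
Player 2 against (Bottom, II): payoffs -5, 5 → best response R.
Player 2 against (Bottom, III): payoffs -5, -4 → best response R.
Player 3 against (Top, L): payoffs -5, 3, 0 → best response II.
Player 3 against (Top, R): payoffs -3, -4, -2 → best response III.
Player 3 against (Bottom, L): payoffs -4, -2, -1 → best response III.
Player 3 against (Bottom, R): payoffs -2, 4, 3 → best response II.
Mutual best responses: (Top, R, III).

The unique pure-strategy Nash equilibrium is (Top, R, III).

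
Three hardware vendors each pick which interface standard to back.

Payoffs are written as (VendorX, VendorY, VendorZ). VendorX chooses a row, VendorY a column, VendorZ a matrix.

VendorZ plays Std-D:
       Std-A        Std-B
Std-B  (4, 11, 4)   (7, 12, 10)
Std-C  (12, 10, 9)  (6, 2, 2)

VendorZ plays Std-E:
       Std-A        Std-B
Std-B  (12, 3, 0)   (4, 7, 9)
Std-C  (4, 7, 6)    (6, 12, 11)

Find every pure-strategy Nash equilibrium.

VendorX against (Std-A, Std-D): payoffs 4, 12 → best response Std-C.
VendorX against (Std-A, Std-E): payoffs 12, 4 → best response Std-B.
VendorX against (Std-B, Std-D): payoffs 7, 6 → best response Std-B.
VendorX against (Std-B, Std-E): payoffs 4, 6 → best response Std-C.
VendorY against (Std-B, Std-D): payoffs 11, 12 → best response Std-B.
VendorY against (Std-B, Std-E): payoffs 3, 7 → best response Std-B.
VendorY against (Std-C, Std-D): payoffs 10, 2 → best response Std-A.
VendorY against (Std-C, Std-E): payoffs 7, 12 → best response Std-B.
VendorZ against (Std-B, Std-A): payoffs 4, 0 → best response Std-D.
VendorZ against (Std-B, Std-B): payoffs 10, 9 → best response Std-D.
VendorZ against (Std-C, Std-A): payoffs 9, 6 → best response Std-D.
VendorZ against (Std-C, Std-B): payoffs 2, 11 → best response Std-E.
Mutual best responses: (Std-B, Std-B, Std-D); (Std-C, Std-A, Std-D); (Std-C, Std-B, Std-E).

Pure-strategy Nash equilibria: (Std-B, Std-B, Std-D) and (Std-C, Std-A, Std-D) and (Std-C, Std-B, Std-E)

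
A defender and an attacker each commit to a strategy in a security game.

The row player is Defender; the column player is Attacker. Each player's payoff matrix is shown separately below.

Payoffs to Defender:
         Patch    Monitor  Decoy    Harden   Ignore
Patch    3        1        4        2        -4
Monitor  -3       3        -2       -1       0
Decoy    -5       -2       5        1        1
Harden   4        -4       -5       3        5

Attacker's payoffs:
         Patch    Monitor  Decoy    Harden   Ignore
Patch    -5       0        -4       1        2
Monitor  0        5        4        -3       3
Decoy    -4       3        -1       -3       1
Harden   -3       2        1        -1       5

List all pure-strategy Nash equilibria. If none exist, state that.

Defender against Patch: payoffs 3, -3, -5, 4 → best response Harden.
Defender against Monitor: payoffs 1, 3, -2, -4 → best response Monitor.
Defender against Decoy: payoffs 4, -2, 5, -5 → best response Decoy.
Defender against Harden: payoffs 2, -1, 1, 3 → best response Harden.
Defender against Ignore: payoffs -4, 0, 1, 5 → best response Harden.
Attacker against Patch: payoffs -5, 0, -4, 1, 2 → best response Ignore.
Attacker against Monitor: payoffs 0, 5, 4, -3, 3 → best response Monitor.
Attacker against Decoy: payoffs -4, 3, -1, -3, 1 → best response Monitor.
Attacker against Harden: payoffs -3, 2, 1, -1, 5 → best response Ignore.
Mutual best responses: (Monitor, Monitor); (Harden, Ignore).

The pure Nash equilibria are (Monitor, Monitor), (Harden, Ignore).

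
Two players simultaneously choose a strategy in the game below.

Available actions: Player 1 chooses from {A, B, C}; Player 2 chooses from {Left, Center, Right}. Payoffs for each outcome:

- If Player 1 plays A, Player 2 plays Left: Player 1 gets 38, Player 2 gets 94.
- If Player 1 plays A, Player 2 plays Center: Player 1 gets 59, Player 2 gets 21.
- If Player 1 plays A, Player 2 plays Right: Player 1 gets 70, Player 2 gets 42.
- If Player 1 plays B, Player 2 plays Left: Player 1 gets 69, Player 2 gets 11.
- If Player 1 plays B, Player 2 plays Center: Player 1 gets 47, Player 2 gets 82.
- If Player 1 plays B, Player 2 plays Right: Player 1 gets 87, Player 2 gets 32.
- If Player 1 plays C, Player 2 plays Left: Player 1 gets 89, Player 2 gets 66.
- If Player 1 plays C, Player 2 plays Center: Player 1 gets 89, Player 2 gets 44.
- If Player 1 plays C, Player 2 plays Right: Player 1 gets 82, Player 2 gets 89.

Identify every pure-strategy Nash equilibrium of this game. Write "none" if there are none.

Check each profile: it is a Nash equilibrium iff no player can strictly gain by switching unilaterally.
(A, Left): Player 1 can switch to B (38 → 69). Not NE.
(A, Center): Player 1 can switch to C (59 → 89). Not NE.
(A, Right): Player 1 can switch to B (70 → 87). Not NE.
(B, Left): Player 1 can switch to C (69 → 89). Not NE.
(B, Center): Player 1 can switch to A (47 → 59). Not NE.
(B, Right): Player 2 can switch to Center (32 → 82). Not NE.
(The remaining 3 profiles each have a profitable deviation by the same check.)

No pure-strategy Nash equilibrium.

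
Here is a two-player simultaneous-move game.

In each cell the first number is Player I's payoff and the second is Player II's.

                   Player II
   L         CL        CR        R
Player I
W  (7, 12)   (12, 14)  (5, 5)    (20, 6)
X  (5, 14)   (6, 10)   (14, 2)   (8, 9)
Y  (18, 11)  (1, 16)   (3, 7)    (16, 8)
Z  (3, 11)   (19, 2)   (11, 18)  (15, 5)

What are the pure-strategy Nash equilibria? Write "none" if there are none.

For each player, find the best response to each opponent profile; mutual best responses are the pure NE.
Player I against L: payoffs 7, 5, 18, 3 → best response Y.
Player I against CL: payoffs 12, 6, 1, 19 → best response Z.
Player I against CR: payoffs 5, 14, 3, 11 → best response X.
Player I against R: payoffs 20, 8, 16, 15 → best response W.
Player II against W: payoffs 12, 14, 5, 6 → best response CL.
Player II against X: payoffs 14, 10, 2, 9 → best response L.
Player II against Y: payoffs 11, 16, 7, 8 → best response CL.
Player II against Z: payoffs 11, 2, 18, 5 → best response CR.
No profile is a mutual best response for all players.

This game has no pure Nash equilibrium.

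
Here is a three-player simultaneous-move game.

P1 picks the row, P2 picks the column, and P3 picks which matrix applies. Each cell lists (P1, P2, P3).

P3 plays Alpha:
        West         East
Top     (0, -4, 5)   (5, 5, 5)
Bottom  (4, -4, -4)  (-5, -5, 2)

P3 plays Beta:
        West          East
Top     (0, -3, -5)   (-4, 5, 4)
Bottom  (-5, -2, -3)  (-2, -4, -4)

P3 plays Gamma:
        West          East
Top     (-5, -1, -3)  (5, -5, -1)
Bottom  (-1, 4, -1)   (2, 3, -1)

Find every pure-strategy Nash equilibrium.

The pure Nash equilibria are (Top, East, Alpha), (Bottom, West, Gamma).

Check each profile: it is a Nash equilibrium iff no player can strictly gain by switching unilaterally.
(Top, West, Alpha): P1 can switch to Bottom (0 → 4). Not NE.
(Top, West, Beta): P2 can switch to East (-3 → 5). Not NE.
(Top, West, Gamma): P1 can switch to Bottom (-5 → -1). Not NE.
(Top, East, Alpha): P1 gets 5, best alternative -5; P2 gets 5, best alternative -4; P3 gets 5, best alternative 4. No profitable deviation — NE.
(Top, East, Beta): P1 can switch to Bottom (-4 → -2). Not NE.
(Top, East, Gamma): P2 can switch to West (-5 → -1). Not NE.
(Bottom, West, Alpha): P3 can switch to Beta (-4 → -3). Not NE.
(Bottom, West, Beta): P1 can switch to Top (-5 → 0). Not NE.
(Bottom, West, Gamma): P1 gets -1, best alternative -5; P2 gets 4, best alternative 3; P3 gets -1, best alternative -3. No profitable deviation — NE.
(Bottom, East, Alpha): P1 can switch to Top (-5 → 5). Not NE.
(Bottom, East, Beta): P2 can switch to West (-4 → -2). Not NE.
(Bottom, East, Gamma): P1 can switch to Top (2 → 5). Not NE.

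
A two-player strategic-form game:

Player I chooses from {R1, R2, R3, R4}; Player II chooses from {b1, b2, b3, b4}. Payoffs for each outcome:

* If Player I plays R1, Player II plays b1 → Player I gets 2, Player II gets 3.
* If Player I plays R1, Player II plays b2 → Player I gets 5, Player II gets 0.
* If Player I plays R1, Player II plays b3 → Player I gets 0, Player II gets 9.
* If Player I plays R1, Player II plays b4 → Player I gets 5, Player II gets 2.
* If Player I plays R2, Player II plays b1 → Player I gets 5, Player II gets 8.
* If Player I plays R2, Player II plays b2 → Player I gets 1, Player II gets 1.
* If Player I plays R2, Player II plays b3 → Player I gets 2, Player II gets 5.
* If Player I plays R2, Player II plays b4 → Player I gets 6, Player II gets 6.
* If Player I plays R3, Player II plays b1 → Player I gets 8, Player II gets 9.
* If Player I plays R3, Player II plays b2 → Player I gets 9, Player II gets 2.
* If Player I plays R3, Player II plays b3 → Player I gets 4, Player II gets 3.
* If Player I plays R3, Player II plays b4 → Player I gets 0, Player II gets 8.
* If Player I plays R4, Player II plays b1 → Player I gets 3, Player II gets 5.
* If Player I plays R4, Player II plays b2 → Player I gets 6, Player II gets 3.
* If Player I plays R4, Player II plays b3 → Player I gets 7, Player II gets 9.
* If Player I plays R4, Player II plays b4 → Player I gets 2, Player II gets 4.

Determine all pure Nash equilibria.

(R3, b1); (R4, b3)

For each strategy profile, look for a profitable unilateral deviation.
(R1, b1): Player I can switch to R2 (2 → 5). Not NE.
(R1, b2): Player I can switch to R3 (5 → 9). Not NE.
(R1, b3): Player I can switch to R2 (0 → 2). Not NE.
(R1, b4): Player I can switch to R2 (5 → 6). Not NE.
(R2, b1): Player I can switch to R3 (5 → 8). Not NE.
(R2, b2): Player I can switch to R1 (1 → 5). Not NE.
(R3, b1): Player I gets 8, best alternative 5; Player II gets 9, best alternative 8. No profitable deviation — NE.
(R4, b3): Player I gets 7, best alternative 4; Player II gets 9, best alternative 5. No profitable deviation — NE.
(The remaining 8 profiles each have a profitable deviation by the same check.)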